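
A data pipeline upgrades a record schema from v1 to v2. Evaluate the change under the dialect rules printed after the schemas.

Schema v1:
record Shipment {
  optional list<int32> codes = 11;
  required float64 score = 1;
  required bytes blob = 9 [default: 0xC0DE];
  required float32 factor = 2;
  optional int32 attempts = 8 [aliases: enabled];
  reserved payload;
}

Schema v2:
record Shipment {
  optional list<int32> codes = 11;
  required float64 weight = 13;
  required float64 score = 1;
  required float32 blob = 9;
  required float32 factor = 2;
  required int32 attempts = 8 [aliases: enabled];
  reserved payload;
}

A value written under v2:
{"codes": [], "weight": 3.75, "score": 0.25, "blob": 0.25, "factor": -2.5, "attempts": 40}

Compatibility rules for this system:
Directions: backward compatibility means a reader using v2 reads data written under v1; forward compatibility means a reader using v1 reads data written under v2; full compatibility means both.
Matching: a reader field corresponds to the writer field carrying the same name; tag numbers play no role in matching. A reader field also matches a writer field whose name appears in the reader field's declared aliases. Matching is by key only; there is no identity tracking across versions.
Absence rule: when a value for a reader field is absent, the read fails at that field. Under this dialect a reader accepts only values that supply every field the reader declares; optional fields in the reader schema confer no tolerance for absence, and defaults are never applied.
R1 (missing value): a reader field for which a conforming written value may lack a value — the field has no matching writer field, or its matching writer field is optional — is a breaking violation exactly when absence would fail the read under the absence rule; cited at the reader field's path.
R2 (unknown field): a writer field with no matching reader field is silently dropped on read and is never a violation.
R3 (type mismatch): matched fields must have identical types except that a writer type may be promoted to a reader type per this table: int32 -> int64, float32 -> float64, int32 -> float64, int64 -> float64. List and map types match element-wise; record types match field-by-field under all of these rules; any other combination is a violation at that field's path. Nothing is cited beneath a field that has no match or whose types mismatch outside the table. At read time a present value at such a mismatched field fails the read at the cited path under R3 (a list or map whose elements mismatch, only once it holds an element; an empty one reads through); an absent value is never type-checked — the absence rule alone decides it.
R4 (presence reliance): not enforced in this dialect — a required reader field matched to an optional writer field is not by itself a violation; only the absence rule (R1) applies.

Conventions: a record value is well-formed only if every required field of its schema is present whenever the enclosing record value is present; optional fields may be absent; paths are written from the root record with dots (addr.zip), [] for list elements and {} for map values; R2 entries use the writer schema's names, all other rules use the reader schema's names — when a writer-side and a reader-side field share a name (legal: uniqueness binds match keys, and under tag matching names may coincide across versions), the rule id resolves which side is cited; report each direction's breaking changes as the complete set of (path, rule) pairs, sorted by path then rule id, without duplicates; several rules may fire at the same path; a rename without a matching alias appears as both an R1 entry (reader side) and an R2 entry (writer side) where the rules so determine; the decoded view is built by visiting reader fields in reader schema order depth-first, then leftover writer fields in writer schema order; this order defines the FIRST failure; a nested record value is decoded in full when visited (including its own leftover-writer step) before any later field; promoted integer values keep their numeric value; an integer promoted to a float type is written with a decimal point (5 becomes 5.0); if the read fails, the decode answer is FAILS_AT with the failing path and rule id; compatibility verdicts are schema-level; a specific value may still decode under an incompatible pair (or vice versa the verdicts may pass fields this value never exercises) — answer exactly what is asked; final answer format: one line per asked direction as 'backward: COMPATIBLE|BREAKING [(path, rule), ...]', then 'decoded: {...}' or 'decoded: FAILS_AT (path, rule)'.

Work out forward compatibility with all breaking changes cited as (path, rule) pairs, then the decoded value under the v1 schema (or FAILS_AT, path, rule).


forward: BREAKING [(blob, R3), (codes, R1)]; decoded: FAILS_AT (blob, R3)

arrows below run writer -> reader for Shipment
forward analysis of Shipment with v1 as reader and v2 as writer:
  list<int32> -> list<int32>, writer optional: codes aligns to codes
  float64 -> float64, writer required: score aligns to score
  float32 -> bytes, writer required: blob aligns to blob
  float32 -> float32, writer required: factor aligns to factor
  int32 -> int32, writer required: attempts aligns to attempts
  writer weight: unknown to reader
  breaking: (blob, R3)
  breaking: (codes, R1)
  forward on Shipment therefore BREAKING (2)
decode walk for Shipment under reader schema v1:
  codes := []
  score := 0.25
  read fails at blob under R3
  => FAILS_AT (blob, R3)
the other Shipment changes do not affect what is asked:
  added field weight to record Shipment: required float64, tag 13 (in v2 it sits immediately before score) -> affects backward compatibility only, which is not asked


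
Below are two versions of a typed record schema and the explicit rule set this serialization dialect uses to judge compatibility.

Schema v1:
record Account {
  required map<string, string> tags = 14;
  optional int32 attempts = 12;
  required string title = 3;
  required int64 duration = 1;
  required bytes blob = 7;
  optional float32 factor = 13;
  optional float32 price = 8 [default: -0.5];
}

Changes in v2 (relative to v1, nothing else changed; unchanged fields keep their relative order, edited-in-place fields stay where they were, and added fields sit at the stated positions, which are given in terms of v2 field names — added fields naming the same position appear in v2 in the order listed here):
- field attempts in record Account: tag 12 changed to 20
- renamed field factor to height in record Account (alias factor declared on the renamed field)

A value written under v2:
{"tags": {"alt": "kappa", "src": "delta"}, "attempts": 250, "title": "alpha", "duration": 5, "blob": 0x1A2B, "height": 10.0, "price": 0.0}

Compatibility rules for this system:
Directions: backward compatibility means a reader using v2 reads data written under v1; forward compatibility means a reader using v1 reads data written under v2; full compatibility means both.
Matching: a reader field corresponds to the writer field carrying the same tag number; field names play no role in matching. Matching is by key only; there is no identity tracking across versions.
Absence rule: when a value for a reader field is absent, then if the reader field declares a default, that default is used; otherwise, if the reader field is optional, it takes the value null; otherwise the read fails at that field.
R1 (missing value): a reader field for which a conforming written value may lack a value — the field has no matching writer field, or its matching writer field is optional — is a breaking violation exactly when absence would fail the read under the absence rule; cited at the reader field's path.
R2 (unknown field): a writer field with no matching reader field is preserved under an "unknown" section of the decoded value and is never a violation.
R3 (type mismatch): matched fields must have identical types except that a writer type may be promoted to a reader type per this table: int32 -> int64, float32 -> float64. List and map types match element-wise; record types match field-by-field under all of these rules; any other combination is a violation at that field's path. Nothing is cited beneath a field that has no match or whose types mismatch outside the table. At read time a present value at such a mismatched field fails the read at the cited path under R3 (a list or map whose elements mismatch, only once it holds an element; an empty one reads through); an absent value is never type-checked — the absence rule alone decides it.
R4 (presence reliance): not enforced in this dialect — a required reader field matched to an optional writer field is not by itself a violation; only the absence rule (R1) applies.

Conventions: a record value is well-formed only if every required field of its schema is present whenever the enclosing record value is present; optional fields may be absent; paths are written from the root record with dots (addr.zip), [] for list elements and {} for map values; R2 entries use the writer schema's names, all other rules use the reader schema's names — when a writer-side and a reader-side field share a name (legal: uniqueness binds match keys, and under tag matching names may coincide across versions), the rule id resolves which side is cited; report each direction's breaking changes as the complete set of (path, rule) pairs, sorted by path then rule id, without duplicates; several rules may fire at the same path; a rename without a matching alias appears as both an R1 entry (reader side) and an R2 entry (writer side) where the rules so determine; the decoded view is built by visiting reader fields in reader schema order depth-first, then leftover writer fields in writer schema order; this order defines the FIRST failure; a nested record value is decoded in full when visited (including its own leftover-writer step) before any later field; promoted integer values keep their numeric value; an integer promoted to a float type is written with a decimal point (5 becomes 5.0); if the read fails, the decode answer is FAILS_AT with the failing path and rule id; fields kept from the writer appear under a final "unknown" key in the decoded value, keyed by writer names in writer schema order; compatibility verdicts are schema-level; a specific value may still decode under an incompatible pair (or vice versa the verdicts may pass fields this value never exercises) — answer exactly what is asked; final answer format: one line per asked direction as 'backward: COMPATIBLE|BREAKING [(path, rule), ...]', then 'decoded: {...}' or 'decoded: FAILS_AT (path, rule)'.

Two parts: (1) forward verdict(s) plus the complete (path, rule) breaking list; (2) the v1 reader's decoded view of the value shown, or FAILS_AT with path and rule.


forward: COMPATIBLE []; decoded: {"tags": {"alt": "kappa", "src": "delta"}, "attempts": null, "title": "alpha", "duration": 5, "blob": 0x1A2B, "factor": 10.0, "price": 0.0, "unknown": {"attempts": 250}}

in Account below, arrows point writer -> reader
checking forward for Account: reader v1 against writer v2:
  tags: map<string, string> -> map<string, string>, writer required; from tags
  no writer field matches reader attempts
  title: string -> string, writer required; from title
  duration: int64 -> int64, writer required; from duration
  blob: bytes -> bytes, writer required; from blob
  factor: float32 -> float32, writer optional; from height
  price: float32 -> float32, writer optional; from price
  writer attempts: unknown to reader
  => forward: COMPATIBLE
decoding the Account value with the v1 reader:
  tags := {"alt": "kappa", "src": "delta"}
  attempts := null (absent, optional -> null)
  title := "alpha"
  duration := 5
  blob := 0x1A2B
  factor := 10.0 (from writer height)
  price := 0.0
  writer attempts: kept under "unknown"
  => decoded: {"tags": {"alt": "kappa", "src": "delta"}, "attempts": null, "title": "alpha", "duration": 5, "blob": 0x1A2B, "factor": 10.0, "price": 0.0, "unknown": {"attempts": 250}}
checking off the Account differences that do not matter here:
  renamed field factor to height in record Account (alias factor declared on the renamed field) -> no rule fires on it in Account's dialect; the asked verdict holds


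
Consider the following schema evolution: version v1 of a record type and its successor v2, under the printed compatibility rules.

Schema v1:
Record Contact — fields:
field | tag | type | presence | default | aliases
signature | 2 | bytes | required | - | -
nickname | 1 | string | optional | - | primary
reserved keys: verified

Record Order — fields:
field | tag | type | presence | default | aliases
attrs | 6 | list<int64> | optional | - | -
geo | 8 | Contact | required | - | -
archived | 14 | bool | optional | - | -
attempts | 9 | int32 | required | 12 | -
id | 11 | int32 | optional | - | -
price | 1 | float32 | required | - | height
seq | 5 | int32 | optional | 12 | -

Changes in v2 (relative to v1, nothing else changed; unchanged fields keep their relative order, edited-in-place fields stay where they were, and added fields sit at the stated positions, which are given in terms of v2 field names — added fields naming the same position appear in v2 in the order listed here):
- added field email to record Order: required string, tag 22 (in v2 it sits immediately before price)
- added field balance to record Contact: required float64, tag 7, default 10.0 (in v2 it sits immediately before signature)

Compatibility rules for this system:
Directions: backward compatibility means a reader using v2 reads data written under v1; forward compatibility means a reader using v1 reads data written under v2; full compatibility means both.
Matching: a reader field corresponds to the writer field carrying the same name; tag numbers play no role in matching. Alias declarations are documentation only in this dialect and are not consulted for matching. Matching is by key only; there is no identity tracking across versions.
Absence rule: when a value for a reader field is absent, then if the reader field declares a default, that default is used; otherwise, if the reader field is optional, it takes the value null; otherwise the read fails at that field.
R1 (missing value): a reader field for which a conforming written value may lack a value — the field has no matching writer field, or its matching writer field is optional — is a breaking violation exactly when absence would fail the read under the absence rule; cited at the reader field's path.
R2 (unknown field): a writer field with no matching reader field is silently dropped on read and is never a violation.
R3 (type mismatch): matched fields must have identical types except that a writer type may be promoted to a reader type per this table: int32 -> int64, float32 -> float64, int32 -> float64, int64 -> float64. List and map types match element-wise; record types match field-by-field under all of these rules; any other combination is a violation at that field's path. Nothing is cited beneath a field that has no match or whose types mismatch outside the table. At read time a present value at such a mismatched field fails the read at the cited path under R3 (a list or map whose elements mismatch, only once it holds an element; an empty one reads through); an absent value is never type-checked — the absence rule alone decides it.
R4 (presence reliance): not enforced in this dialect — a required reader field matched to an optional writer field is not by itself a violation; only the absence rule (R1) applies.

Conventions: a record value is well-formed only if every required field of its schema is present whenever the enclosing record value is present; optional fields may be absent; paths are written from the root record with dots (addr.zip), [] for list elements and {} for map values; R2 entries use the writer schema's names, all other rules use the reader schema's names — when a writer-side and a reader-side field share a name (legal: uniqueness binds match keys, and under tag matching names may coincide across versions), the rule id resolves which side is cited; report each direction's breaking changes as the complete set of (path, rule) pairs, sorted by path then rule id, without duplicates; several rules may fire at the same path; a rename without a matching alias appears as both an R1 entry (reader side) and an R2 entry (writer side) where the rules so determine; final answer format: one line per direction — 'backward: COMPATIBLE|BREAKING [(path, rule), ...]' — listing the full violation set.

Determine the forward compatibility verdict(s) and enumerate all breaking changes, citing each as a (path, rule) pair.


forward: COMPATIBLE []

arrows below run writer -> reader for Order
forward for Order (reader v1, writer v2):
  list<int64> -> list<int64>, writer optional: attrs aligns to attrs
  Contact -> Contact, writer required: geo aligns to geo
  bool -> bool, writer optional: archived aligns to archived
  int32 -> int32, writer required: attempts aligns to attempts
  int32 -> int32, writer optional: id aligns to id
  float32 -> float32, writer required: price aligns to price
  int32 -> int32, writer optional: seq aligns to seq
  writer field email has no reader counterpart
  bytes -> bytes, writer required: geo.signature aligns to geo.signature
  string -> string, writer optional: geo.nickname aligns to geo.nickname
  writer field geo.balance has no reader counterpart
  => no violations; forward on Order: COMPATIBLE
ruling out the remaining Order differences:
  added field balance to record Contact: required float64, tag 7, default 10.0 (in v2 it sits immediately before signature) -> inert for the asked Order verdict: nothing fires
  added field email to record Order: required string, tag 22 (in v2 it sits immediately before price) -> fires only in the backward direction of Order, which is not asked here


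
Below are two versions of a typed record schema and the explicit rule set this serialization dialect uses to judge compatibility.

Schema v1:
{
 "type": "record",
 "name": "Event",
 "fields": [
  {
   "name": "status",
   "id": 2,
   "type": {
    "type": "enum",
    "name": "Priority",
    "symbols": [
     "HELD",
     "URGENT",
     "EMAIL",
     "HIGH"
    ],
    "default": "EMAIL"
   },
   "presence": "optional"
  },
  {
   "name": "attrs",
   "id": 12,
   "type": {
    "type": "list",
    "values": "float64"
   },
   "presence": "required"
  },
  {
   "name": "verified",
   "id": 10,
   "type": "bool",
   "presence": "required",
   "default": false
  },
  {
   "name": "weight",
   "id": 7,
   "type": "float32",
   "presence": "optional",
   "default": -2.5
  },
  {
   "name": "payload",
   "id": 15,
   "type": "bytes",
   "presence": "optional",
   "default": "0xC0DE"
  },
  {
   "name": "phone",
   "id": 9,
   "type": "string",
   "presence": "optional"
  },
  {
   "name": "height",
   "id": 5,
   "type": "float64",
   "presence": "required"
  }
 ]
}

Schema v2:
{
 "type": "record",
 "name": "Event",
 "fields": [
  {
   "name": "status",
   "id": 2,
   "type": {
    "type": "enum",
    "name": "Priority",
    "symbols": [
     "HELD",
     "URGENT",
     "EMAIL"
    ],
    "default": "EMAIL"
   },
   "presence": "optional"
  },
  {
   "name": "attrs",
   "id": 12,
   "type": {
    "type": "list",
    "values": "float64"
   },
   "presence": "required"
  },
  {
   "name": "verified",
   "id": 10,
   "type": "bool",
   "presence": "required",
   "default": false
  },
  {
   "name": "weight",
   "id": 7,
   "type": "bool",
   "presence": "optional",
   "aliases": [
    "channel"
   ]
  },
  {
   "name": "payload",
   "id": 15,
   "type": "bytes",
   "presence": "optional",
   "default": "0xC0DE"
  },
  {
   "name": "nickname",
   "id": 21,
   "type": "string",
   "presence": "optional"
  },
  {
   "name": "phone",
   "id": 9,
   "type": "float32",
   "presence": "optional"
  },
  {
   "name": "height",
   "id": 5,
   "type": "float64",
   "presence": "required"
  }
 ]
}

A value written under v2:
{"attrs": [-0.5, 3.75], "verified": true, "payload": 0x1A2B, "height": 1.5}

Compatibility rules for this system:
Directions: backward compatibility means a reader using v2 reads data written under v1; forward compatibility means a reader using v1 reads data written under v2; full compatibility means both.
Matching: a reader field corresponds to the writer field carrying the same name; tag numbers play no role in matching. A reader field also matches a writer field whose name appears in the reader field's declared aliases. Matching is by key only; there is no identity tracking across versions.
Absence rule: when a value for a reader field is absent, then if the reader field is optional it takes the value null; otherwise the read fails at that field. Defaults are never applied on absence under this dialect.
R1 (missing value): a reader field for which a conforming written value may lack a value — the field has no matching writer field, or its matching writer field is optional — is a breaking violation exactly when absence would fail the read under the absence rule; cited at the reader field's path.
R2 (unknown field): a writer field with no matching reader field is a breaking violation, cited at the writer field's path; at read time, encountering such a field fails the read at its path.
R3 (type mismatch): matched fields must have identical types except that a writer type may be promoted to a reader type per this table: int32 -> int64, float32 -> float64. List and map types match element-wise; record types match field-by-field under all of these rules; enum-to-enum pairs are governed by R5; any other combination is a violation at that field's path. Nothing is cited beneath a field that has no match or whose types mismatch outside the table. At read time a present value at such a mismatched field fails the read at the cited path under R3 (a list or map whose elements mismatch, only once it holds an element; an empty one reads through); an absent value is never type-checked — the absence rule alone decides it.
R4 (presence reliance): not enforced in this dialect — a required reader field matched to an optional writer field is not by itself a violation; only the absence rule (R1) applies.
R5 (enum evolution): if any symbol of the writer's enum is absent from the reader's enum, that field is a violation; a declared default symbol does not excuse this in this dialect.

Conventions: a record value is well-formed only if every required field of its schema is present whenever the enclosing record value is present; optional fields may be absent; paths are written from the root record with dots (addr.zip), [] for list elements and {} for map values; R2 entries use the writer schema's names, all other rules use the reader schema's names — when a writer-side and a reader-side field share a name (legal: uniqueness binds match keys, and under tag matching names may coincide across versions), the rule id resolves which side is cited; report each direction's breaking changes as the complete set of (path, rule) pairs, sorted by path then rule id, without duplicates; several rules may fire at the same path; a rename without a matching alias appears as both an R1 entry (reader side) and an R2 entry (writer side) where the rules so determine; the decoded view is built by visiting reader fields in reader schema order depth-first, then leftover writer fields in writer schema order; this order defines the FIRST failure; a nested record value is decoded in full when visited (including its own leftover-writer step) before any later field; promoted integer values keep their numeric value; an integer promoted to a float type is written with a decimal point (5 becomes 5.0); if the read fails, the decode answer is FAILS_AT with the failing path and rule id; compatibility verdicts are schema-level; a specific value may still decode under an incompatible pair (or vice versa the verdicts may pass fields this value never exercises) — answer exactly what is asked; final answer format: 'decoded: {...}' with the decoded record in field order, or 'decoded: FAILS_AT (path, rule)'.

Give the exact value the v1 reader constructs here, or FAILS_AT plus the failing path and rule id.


each type pair in Event: writer, then reader
decode walk for Event under reader schema v1:
  status := null (absent, optional -> null)
  attrs := [-0.5, 3.75]
  verified := true
  weight := null (absent, optional -> null)
  payload := 0x1A2B
  phone := null (absent, optional -> null)
  height := 1.5
  => decoded: {"status": null, "attrs": [-0.5, 3.75], "verified": true, "weight": null, "payload": 0x1A2B, "phone": null, "height": 1.5}
diffs on Event not affecting the asked answer:
  field phone in record Event: type string changed to float32 -> schema-level compatibility only; this Event value's decode is unchanged
  enum Priority (field status in record Event): symbol HIGH removed -> schema-level compatibility only; this Event value's decode is unchanged
  field weight in record Event: type float32 changed to bool (its default is dropped) -> schema-level compatibility only; this Event value's decode is unchanged
  added field nickname to record Event: optional string, tag 21 (in v2 it sits immediately before phone) -> schema-level compatibility only; this Event value's decode is unchanged

decoded: {"status": null, "attrs": [-0.5, 3.75], "verified": true, "weight": null, "payload": 0x1A2B, "phone": null, "height": 1.5}


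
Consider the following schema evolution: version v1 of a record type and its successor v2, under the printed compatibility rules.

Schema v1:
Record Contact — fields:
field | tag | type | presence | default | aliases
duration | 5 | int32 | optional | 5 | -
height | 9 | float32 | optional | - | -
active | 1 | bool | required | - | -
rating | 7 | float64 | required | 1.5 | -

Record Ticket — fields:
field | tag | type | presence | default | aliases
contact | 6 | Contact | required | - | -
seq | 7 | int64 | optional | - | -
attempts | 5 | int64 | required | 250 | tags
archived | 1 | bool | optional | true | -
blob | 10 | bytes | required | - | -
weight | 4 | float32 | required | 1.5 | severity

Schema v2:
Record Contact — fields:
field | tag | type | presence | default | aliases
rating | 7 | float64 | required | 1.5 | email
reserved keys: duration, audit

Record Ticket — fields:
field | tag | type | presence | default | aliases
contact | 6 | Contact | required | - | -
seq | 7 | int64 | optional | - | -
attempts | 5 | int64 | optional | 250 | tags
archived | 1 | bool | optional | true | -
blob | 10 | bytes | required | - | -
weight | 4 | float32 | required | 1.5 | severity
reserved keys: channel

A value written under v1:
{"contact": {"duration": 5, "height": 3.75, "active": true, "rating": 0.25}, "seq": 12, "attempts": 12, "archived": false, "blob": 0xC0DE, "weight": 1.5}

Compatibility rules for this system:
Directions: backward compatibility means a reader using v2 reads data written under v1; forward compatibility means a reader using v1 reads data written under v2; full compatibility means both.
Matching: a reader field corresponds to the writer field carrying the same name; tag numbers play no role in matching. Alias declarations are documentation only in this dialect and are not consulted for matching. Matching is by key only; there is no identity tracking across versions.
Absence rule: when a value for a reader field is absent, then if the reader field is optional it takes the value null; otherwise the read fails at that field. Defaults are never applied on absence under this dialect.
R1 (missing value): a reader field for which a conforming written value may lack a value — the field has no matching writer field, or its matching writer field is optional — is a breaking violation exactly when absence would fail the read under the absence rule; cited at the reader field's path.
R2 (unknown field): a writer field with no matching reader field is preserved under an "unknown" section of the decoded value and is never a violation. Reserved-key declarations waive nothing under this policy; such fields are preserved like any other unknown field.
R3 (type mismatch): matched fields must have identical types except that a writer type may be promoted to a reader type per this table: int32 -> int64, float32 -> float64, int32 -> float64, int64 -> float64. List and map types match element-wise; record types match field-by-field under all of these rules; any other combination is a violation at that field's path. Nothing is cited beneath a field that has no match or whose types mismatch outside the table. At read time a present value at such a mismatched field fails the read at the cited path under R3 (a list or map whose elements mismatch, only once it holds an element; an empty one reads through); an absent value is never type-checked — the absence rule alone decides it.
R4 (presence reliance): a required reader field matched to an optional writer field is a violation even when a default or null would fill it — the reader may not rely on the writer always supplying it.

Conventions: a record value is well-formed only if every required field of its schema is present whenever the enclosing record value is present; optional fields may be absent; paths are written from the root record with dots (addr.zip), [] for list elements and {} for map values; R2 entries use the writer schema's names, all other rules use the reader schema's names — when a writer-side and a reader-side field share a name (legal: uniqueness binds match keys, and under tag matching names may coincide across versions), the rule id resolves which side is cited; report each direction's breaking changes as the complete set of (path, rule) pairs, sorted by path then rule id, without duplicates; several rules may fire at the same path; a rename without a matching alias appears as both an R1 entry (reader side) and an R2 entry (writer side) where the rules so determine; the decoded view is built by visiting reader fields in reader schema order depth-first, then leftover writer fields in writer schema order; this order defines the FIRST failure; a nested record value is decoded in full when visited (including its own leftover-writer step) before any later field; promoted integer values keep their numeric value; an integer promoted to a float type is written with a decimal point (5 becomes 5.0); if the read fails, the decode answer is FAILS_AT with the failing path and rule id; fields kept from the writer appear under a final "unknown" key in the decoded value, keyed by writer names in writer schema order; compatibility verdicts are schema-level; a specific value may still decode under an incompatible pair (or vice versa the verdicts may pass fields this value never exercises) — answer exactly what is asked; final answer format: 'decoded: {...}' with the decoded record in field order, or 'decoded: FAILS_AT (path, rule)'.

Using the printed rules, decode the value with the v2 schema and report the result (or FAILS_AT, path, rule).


decoded: {"contact": {"rating": 0.25, "unknown": {"duration": 5, "height": 3.75, "active": true}}, "seq": 12, "attempts": 12, "archived": false, "blob": 0xC0DE, "weight": 1.5}

arrows below run writer -> reader for Ticket
decoding the Ticket value with the v2 reader:
  contact.rating := 0.25
  writer contact.duration: kept under "unknown"
  writer contact.height: kept under "unknown"
  writer contact.active: kept under "unknown"
  seq := 12
  attempts := 12
  archived := false
  blob := 0xC0DE
  weight := 1.5
  => decoded: {"contact": {"rating": 0.25, "unknown": {"duration": 5, "height": 3.75, "active": true}}, "seq": 12, "attempts": 12, "archived": false, "blob": 0xC0DE, "weight": 1.5}
checking off the Ticket differences that do not matter here:
  field attempts in record Ticket: required changed to optional -> shifts the Ticket verdicts, not this decode


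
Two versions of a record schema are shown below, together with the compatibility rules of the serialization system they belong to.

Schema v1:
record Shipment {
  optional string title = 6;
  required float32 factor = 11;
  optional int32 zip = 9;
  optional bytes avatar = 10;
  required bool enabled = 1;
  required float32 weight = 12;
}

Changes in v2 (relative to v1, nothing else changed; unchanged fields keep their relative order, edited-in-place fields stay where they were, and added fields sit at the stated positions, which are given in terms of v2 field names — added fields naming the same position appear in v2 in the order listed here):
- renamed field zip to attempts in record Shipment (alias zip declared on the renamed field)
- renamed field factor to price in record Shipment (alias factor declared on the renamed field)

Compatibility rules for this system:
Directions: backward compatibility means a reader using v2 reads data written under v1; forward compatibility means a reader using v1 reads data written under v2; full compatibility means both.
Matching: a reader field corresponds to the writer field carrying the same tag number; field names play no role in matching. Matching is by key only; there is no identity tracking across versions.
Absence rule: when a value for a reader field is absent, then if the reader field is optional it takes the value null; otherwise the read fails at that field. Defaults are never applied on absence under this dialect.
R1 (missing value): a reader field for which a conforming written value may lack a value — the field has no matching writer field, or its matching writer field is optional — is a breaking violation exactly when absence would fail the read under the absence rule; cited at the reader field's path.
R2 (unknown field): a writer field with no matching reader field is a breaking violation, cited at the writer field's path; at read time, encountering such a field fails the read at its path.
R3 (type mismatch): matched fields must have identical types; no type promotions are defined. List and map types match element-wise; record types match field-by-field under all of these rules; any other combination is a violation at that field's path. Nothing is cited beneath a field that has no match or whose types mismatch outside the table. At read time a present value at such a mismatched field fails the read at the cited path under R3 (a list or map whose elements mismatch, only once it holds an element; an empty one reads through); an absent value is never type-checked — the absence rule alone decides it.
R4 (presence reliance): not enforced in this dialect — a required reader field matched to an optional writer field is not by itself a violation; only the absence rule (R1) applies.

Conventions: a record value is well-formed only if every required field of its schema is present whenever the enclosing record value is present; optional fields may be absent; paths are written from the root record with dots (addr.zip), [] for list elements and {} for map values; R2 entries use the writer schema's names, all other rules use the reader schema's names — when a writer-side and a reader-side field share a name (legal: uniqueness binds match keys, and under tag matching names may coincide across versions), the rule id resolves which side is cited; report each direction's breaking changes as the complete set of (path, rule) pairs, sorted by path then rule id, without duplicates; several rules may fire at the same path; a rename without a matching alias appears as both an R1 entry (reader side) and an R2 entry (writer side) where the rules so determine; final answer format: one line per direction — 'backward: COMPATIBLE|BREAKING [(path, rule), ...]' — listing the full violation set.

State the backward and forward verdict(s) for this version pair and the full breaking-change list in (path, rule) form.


in Shipment below, arrows point writer -> reader
backward analysis of Shipment with v2 as reader and v1 as writer:
  writer optional, string -> string: reader title maps from writer title
  writer required, float32 -> float32: reader price maps from writer factor
  writer optional, int32 -> int32: reader attempts maps from writer zip
  writer optional, bytes -> bytes: reader avatar maps from writer avatar
  writer required, bool -> bool: reader enabled maps from writer enabled
  writer required, float32 -> float32: reader weight maps from writer weight
  nothing fires on Shipment: backward is COMPATIBLE
forward analysis of Shipment with v1 as reader and v2 as writer:
  writer optional, string -> string: reader title maps from writer title
  writer required, float32 -> float32: reader factor maps from writer price
  writer optional, int32 -> int32: reader zip maps from writer attempts
  writer optional, bytes -> bytes: reader avatar maps from writer avatar
  writer required, bool -> bool: reader enabled maps from writer enabled
  writer required, float32 -> float32: reader weight maps from writer weight
  nothing fires on Shipment: forward is COMPATIBLE

backward: COMPATIBLE []; forward: COMPATIBLE []


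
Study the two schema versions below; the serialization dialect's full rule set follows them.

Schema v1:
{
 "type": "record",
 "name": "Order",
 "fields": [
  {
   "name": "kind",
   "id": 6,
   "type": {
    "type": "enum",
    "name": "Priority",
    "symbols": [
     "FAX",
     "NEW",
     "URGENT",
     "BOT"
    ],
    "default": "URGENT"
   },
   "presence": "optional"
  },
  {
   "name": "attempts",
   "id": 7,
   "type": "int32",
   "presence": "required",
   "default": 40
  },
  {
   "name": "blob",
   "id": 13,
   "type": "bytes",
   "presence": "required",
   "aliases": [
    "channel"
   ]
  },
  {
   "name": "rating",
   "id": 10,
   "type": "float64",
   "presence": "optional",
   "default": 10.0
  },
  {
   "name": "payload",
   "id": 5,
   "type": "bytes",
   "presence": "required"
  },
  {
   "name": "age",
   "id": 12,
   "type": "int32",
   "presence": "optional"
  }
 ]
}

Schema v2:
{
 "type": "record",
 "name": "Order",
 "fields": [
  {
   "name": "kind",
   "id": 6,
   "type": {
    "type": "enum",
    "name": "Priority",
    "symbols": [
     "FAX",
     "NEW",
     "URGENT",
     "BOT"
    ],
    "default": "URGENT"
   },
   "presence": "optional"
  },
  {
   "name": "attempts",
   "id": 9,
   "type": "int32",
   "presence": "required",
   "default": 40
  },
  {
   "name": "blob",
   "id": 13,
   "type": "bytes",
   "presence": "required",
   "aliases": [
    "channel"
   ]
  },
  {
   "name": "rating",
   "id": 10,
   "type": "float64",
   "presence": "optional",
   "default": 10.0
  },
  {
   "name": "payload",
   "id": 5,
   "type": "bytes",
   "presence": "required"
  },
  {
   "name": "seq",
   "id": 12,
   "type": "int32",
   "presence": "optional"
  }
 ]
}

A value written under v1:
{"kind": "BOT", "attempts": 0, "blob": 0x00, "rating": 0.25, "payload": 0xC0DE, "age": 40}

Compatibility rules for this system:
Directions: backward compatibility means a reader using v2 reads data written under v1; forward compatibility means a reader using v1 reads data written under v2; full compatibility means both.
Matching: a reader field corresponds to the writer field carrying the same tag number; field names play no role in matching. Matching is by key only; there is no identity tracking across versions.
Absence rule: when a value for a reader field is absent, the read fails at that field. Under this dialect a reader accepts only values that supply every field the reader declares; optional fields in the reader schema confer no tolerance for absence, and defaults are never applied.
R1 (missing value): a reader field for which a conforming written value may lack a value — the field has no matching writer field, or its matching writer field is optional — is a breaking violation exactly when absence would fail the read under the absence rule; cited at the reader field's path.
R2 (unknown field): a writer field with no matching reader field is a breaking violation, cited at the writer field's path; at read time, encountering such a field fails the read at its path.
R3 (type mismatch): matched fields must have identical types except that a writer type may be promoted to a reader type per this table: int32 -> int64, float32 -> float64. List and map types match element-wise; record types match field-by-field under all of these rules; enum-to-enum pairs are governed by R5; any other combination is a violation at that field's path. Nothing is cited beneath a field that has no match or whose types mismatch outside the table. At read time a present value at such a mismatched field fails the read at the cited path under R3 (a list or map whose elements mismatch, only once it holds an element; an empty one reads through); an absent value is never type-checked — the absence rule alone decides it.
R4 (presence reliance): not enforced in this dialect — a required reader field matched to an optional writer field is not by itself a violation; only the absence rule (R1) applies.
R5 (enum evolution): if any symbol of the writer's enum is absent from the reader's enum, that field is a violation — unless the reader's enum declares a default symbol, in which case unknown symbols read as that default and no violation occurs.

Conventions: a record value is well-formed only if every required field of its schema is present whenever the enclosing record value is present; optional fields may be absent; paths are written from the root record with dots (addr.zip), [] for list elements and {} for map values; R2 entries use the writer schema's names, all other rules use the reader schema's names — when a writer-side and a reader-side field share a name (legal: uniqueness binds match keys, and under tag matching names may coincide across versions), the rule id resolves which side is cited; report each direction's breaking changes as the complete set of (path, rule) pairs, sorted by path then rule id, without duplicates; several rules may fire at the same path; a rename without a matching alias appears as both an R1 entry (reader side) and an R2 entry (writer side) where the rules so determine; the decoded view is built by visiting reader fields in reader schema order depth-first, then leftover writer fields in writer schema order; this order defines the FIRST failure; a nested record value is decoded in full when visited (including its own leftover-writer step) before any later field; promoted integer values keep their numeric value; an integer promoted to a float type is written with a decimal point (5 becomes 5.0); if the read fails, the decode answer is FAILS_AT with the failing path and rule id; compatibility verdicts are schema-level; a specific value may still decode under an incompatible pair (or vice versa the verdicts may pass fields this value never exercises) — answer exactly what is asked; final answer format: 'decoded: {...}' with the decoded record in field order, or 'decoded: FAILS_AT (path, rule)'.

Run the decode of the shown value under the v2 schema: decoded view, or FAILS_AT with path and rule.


the writer's type comes first in each Order pair
migrating the Order value to v2:
  kind := "BOT"
  read fails at attempts under R1 (no fill)
  => FAILS_AT (attempts, R1)
the rest of the Order diff is inert for this question:
  renamed field age to seq in record Order -> matters for Order compatibility verdicts, not for this value's decode

decoded: FAILS_AT (attempts, R1)
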